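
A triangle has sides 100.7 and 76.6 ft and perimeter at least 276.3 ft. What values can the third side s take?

99.0 ≤ s < 177.3

Triangle inequality alone gives 24.1 < s < 177.3.
The perimeter condition gives s ≥ 276.3 − 100.7 − 76.6 = 99.0.
Intersecting the two: 99.0 ≤ s < 177.3.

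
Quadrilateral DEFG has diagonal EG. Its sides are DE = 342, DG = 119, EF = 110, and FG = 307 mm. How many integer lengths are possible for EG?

193

From triangle DEG: 223 < EG < 461.
From triangle FEG: 197 < EG < 417.
Intersection: 223 < EG < 417, so integers 224 through 416: 193 values.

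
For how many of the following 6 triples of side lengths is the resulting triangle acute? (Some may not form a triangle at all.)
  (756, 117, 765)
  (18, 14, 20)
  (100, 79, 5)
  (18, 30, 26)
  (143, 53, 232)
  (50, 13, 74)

2

(756,117,765): 117²+756² = 585225 = 765² → right
(18,14,20): 14²+18² = 520 > 400 = 20² → acute
(100,79,5): 5+79 ≤ 100, not a triangle
(18,30,26): 18²+26² = 1000 > 900 = 30² → acute
(143,53,232): 53+143 ≤ 232, not a triangle
(50,13,74): 13+50 ≤ 74, not a triangle
2 of the 6 are acute.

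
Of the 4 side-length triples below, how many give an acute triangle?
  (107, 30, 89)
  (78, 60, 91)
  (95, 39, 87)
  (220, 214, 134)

3

(107,30,89): 30²+89² = 8821 < 11449 = 107² → obtuse
(78,60,91): 60²+78² = 9684 > 8281 = 91² → acute
(95,39,87): 39²+87² = 9090 > 9025 = 95² → acute
(220,214,134): 134²+214² = 63752 > 48400 = 220² → acute
3 of the 4 are acute.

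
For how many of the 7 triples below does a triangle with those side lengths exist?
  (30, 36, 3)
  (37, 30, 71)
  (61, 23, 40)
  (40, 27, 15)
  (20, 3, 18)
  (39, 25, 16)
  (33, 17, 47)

(3,30,36): 3+30 ≤ 36 → not valid
(30,37,71): 30+37 ≤ 71 → not valid
(23,40,61): 23+40 > 61 → valid
(15,27,40): 15+27 > 40 → valid
(3,18,20): 3+18 > 20 → valid
(16,25,39): 16+25 > 39 → valid
(17,33,47): 17+33 > 47 → valid
5 of the 7 triples form a triangle.

5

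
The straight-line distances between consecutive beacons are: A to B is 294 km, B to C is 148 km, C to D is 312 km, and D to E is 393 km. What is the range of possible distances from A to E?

0 ≤ AE ≤ 1147 km

The maximum is all hops collinear in one direction: 294 + 148 + 312 + 393 = 1147.
The longest hop is 393; the others sum to 754. Since 393 ≤ 754, the path can fold back on itself completely, so the minimum distance is 0.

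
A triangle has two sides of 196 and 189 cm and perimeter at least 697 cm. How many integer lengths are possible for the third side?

73

Triangle inequality: 7 < x < 385. Perimeter ≥ 697 gives x ≥ 697 − 196 − 189 = 312.
So 312 ≤ x < 385; integers 312 through 384: 73 values.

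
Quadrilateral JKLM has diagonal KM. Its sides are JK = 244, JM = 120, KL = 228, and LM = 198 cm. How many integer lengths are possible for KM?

From triangle JKM: 124 < KM < 364.
From triangle LKM: 30 < KM < 426.
Intersection: 124 < KM < 364, so integers 125 through 363: 239 values.

239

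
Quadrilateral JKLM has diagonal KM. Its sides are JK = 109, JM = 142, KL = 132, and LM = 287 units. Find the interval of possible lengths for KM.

From triangle JKM: |109 − 142| < KM < 109 + 142, i.e. 33 < KM < 251.
From triangle LKM: 155 < KM < 419.
Both must hold, so KM lies in the intersection.

155 < KM < 251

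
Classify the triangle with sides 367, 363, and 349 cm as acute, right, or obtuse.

acute

Compare the square of the longest side to the sum of squares of the other two: 349² + 363² = 253570 > 134689 = 367².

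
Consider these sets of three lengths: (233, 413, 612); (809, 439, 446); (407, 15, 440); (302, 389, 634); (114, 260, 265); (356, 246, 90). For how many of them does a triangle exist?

4

(233,413,612): 233+413 > 612 → valid
(439,446,809): 439+446 > 809 → valid
(15,407,440): 15+407 ≤ 440 → not valid
(302,389,634): 302+389 > 634 → valid
(114,260,265): 114+260 > 265 → valid
(90,246,356): 90+246 ≤ 356 → not valid
4 of the 6 triples form a triangle.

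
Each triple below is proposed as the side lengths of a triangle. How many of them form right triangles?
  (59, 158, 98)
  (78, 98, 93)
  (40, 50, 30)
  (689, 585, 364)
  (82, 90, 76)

(59,158,98): 59+98 ≤ 158, not a triangle
(78,98,93): 78²+93² = 14733 > 9604 = 98² → acute
(40,50,30): 30²+40² = 2500 = 50² → right
(689,585,364): 364²+585² = 474721 = 689² → right
(82,90,76): 76²+82² = 12500 > 8100 = 90² → acute
2 of the 5 are right.

2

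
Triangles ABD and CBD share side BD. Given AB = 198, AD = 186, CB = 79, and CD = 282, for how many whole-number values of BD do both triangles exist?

157

From triangle ABD: 12 < BD < 384.
From triangle CBD: 203 < BD < 361.
Intersection: 203 < BD < 361, so integers 204 through 360: 157 values.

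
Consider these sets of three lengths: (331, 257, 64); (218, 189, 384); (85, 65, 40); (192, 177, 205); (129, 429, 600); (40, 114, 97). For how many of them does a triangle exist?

4

(64,257,331): 64+257 ≤ 331 → not valid
(189,218,384): 189+218 > 384 → valid
(40,65,85): 40+65 > 85 → valid
(177,192,205): 177+192 > 205 → valid
(129,429,600): 129+429 ≤ 600 → not valid
(40,97,114): 40+97 > 114 → valid
4 of the 6 triples form a triangle.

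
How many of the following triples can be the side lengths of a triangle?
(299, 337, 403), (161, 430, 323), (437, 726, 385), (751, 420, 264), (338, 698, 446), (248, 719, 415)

(299,337,403): 299+337 > 403 → valid
(161,323,430): 161+323 > 430 → valid
(385,437,726): 385+437 > 726 → valid
(264,420,751): 264+420 ≤ 751 → not valid
(338,446,698): 338+446 > 698 → valid
(248,415,719): 248+415 ≤ 719 → not valid
4 of the 6 triples form a triangle.

4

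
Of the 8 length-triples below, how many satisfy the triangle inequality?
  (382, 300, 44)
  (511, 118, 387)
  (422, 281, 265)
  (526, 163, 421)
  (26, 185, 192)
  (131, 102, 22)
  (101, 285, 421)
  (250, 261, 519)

(44,300,382): 44+300 ≤ 382 → not valid
(118,387,511): 118+387 ≤ 511 → not valid
(265,281,422): 265+281 > 422 → valid
(163,421,526): 163+421 > 526 → valid
(26,185,192): 26+185 > 192 → valid
(22,102,131): 22+102 ≤ 131 → not valid
(101,285,421): 101+285 ≤ 421 → not valid
(250,261,519): 250+261 ≤ 519 → not valid
3 of the 8 triples form a triangle.

3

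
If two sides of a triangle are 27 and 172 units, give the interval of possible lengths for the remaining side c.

By the triangle inequality, c must be less than 27 + 172 = 199 and greater than |27 − 172| = 145.

145 < c < 199 (units)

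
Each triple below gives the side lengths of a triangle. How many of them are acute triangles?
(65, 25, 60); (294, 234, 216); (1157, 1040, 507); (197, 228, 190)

(65,25,60): 25²+60² = 4225 = 65² → right
(294,234,216): 216²+234² = 101412 > 86436 = 294² → acute
(1157,1040,507): 507²+1040² = 1338649 = 1157² → right
(197,228,190): 190²+197² = 74909 > 51984 = 228² → acute
2 of the 4 are acute.

2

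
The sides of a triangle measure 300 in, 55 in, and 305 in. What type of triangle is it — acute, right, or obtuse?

Compare the square of the longest side to the sum of squares of the other two: 55² + 300² = 93025 = 305².

right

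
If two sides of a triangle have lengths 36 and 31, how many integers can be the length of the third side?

61

The third side lies in the open interval (5, 67).
Integers from 6 to 66 inclusive: 66 − 6 + 1 = 61.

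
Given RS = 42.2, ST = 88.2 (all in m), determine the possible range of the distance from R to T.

By the triangle inequality, |42.2 − 88.2| ≤ RT ≤ 42.2 + 88.2.

46.0 ≤ RT ≤ 130.4 m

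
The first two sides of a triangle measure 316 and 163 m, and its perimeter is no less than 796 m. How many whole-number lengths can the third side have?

162

Triangle inequality: 153 < x < 479. Perimeter ≥ 796 gives x ≥ 796 − 316 − 163 = 317.
So 317 ≤ x < 479; integers 317 through 478: 162 values.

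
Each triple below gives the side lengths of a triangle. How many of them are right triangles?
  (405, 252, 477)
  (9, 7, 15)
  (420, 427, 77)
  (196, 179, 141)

(405,252,477): 252²+405² = 227529 = 477² → right
(9,7,15): 7²+9² = 130 < 225 = 15² → obtuse
(420,427,77): 77²+420² = 182329 = 427² → right
(196,179,141): 141²+179² = 51922 > 38416 = 196² → acute
2 of the 4 are right.

2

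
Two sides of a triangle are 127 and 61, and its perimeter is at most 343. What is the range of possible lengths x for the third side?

66 < x ≤ 155

Triangle inequality alone gives 66 < x < 188.
The perimeter condition gives x ≤ 343 − 127 − 61 = 155.
Intersecting the two: 66 < x ≤ 155.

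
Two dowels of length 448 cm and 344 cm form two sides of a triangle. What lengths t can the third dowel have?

104 < t < 792

By the triangle inequality, t must be less than 448 + 344 = 792 and greater than |448 − 344| = 104.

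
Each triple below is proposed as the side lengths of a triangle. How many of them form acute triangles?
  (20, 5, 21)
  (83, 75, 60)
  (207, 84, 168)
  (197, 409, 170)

1

(20,5,21): 5²+20² = 425 < 441 = 21² → obtuse
(83,75,60): 60²+75² = 9225 > 6889 = 83² → acute
(207,84,168): 84²+168² = 35280 < 42849 = 207² → obtuse
(197,409,170): 170+197 ≤ 409, not a triangle
1 of the 4 is acute.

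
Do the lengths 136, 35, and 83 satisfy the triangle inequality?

The longest side is 136, but the other two sum to only 118.
118 < 136, so the triangle inequality fails.

No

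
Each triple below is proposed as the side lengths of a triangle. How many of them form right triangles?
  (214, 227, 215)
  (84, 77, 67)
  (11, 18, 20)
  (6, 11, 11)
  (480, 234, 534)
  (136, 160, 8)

1

(214,227,215): 214²+215² = 92021 > 51529 = 227² → acute
(84,77,67): 67²+77² = 10418 > 7056 = 84² → acute
(11,18,20): 11²+18² = 445 > 400 = 20² → acute
(6,11,11): 6²+11² = 157 > 121 = 11² → acute
(480,234,534): 234²+480² = 285156 = 534² → right
(136,160,8): 8+136 ≤ 160, not a triangle
1 of the 6 is right.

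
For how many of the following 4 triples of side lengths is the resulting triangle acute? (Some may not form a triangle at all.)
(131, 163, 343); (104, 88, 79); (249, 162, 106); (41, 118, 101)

(131,163,343): 131+163 ≤ 343, not a triangle
(104,88,79): 79²+88² = 13985 > 10816 = 104² → acute
(249,162,106): 106²+162² = 37480 < 62001 = 249² → obtuse
(41,118,101): 41²+101² = 11882 < 13924 = 118² → obtuse
1 of the 4 is acute.

1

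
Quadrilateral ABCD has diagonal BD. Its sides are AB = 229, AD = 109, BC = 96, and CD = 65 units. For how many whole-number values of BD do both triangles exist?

40

From triangle ABD: 120 < BD < 338.
From triangle CBD: 31 < BD < 161.
Intersection: 120 < BD < 161, so integers 121 through 160: 40 values.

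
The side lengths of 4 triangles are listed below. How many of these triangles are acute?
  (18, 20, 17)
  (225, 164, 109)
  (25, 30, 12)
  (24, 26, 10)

1

(18,20,17): 17²+18² = 613 > 400 = 20² → acute
(225,164,109): 109²+164² = 38777 < 50625 = 225² → obtuse
(25,30,12): 12²+25² = 769 < 900 = 30² → obtuse
(24,26,10): 10²+24² = 676 = 26² → right
1 of the 4 is acute.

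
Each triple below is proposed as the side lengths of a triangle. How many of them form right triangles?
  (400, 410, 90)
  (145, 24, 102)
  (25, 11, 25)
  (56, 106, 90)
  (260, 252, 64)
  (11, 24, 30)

(400,410,90): 90²+400² = 168100 = 410² → right
(145,24,102): 24+102 ≤ 145, not a triangle
(25,11,25): 11²+25² = 746 > 625 = 25² → acute
(56,106,90): 56²+90² = 11236 = 106² → right
(260,252,64): 64²+252² = 67600 = 260² → right
(11,24,30): 11²+24² = 697 < 900 = 30² → obtuse
3 of the 6 are right.

3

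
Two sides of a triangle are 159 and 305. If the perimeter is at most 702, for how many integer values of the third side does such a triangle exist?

92

Triangle inequality: 146 < x < 464. Perimeter ≤ 702 gives x ≤ 702 − 159 − 305 = 238.
So 146 < x ≤ 238; integers 147 through 238: 92 values.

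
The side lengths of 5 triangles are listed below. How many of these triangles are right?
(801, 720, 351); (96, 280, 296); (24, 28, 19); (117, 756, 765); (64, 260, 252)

4

(801,720,351): 351²+720² = 641601 = 801² → right
(96,280,296): 96²+280² = 87616 = 296² → right
(24,28,19): 19²+24² = 937 > 784 = 28² → acute
(117,756,765): 117²+756² = 585225 = 765² → right
(64,260,252): 64²+252² = 67600 = 260² → right
4 of the 5 are right.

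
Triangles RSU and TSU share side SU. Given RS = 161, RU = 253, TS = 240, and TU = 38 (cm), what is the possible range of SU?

202 < SU < 278

From triangle RSU: |161 − 253| < SU < 161 + 253, i.e. 92 < SU < 414.
From triangle TSU: 202 < SU < 278.
Both must hold, so SU lies in the intersection.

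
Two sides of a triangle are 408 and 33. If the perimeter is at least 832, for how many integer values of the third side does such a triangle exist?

Triangle inequality: 375 < x < 441. Perimeter ≥ 832 gives x ≥ 832 − 408 − 33 = 391.
So 391 ≤ x < 441; integers 391 through 440: 50 values.

50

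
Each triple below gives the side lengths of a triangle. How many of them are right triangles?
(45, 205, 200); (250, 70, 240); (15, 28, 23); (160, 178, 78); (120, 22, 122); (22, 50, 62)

(45,205,200): 45²+200² = 42025 = 205² → right
(250,70,240): 70²+240² = 62500 = 250² → right
(15,28,23): 15²+23² = 754 < 784 = 28² → obtuse
(160,178,78): 78²+160² = 31684 = 178² → right
(120,22,122): 22²+120² = 14884 = 122² → right
(22,50,62): 22²+50² = 2984 < 3844 = 62² → obtuse
4 of the 6 are right.

4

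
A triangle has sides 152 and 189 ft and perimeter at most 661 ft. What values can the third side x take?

37 < x ≤ 320

Triangle inequality alone gives 37 < x < 341.
The perimeter condition gives x ≤ 661 − 152 − 189 = 320.
Intersecting the two: 37 < x ≤ 320.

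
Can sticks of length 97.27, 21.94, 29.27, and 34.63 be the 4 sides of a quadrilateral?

For a quadrilateral, each side must be shorter than the sum of the others.
Here the longest side is 97.27, but the remaining 3 sides sum to only 85.84.

No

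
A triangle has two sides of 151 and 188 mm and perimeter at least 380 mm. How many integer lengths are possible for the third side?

Triangle inequality: 37 < x < 339. Perimeter ≥ 380 gives x ≥ 380 − 151 − 188 = 41.
So 41 ≤ x < 339; integers 41 through 338: 298 values.

298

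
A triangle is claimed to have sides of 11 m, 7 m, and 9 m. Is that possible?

The longest side is 11, and the other two sum to 16.
Since 16 > 11, the triangle inequality holds.

Yes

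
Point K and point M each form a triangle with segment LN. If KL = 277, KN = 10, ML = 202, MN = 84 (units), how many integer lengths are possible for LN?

18

From triangle KLN: 267 < LN < 287.
From triangle MLN: 118 < LN < 286.
Intersection: 267 < LN < 286, so integers 268 through 285: 18 values.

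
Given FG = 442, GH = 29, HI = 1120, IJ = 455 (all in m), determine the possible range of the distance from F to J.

The maximum is all hops collinear in one direction: 442 + 29 + 1120 + 455 = 2046.
The longest hop is 1120; the others sum to 926. Folding the others back against it leaves at least 1120 − 926 = 194.

194 ≤ FJ ≤ 2046 m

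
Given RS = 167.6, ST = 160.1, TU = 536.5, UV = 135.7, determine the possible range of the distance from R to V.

The maximum is all hops collinear in one direction: 167.6 + 160.1 + 536.5 + 135.7 = 999.9.
The longest hop is 536.5; the others sum to 463.4. Folding the others back against it leaves at least 536.5 − 463.4 = 73.1.

73.1 ≤ RV ≤ 999.9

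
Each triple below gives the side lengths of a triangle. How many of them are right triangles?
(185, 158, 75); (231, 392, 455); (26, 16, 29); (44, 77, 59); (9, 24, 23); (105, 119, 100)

(185,158,75): 75²+158² = 30589 < 34225 = 185² → obtuse
(231,392,455): 231²+392² = 207025 = 455² → right
(26,16,29): 16²+26² = 932 > 841 = 29² → acute
(44,77,59): 44²+59² = 5417 < 5929 = 77² → obtuse
(9,24,23): 9²+23² = 610 > 576 = 24² → acute
(105,119,100): 100²+105² = 21025 > 14161 = 119² → acute
1 of the 6 is right.

1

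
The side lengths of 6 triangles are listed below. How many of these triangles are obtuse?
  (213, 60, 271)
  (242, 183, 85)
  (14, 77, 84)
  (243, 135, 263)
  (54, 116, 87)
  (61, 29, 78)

5

(213,60,271): 60²+213² = 48969 < 73441 = 271² → obtuse
(242,183,85): 85²+183² = 40714 < 58564 = 242² → obtuse
(14,77,84): 14²+77² = 6125 < 7056 = 84² → obtuse
(243,135,263): 135²+243² = 77274 > 69169 = 263² → acute
(54,116,87): 54²+87² = 10485 < 13456 = 116² → obtuse
(61,29,78): 29²+61² = 4562 < 6084 = 78² → obtuse
5 of the 6 are obtuse.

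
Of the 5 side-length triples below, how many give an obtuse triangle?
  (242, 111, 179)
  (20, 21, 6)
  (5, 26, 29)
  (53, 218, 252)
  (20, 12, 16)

(242,111,179): 111²+179² = 44362 < 58564 = 242² → obtuse
(20,21,6): 6²+20² = 436 < 441 = 21² → obtuse
(5,26,29): 5²+26² = 701 < 841 = 29² → obtuse
(53,218,252): 53²+218² = 50333 < 63504 = 252² → obtuse
(20,12,16): 12²+16² = 400 = 20² → right
4 of the 5 are obtuse.

4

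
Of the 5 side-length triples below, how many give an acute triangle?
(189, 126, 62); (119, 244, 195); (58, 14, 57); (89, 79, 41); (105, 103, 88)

3

(189,126,62): 62+126 ≤ 189, not a triangle
(119,244,195): 119²+195² = 52186 < 59536 = 244² → obtuse
(58,14,57): 14²+57² = 3445 > 3364 = 58² → acute
(89,79,41): 41²+79² = 7922 > 7921 = 89² → acute
(105,103,88): 88²+103² = 18353 > 11025 = 105² → acute
3 of the 5 are acute.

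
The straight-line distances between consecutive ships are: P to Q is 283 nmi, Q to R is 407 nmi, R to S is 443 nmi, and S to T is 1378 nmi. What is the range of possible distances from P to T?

245 ≤ PT ≤ 2511 nmi

The maximum is all hops collinear in one direction: 283 + 407 + 443 + 1378 = 2511.
The longest hop is 1378; the others sum to 1133. Folding the others back against it leaves at least 1378 − 1133 = 245.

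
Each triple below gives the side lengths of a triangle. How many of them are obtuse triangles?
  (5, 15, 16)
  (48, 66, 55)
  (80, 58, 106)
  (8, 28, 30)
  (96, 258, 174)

(5,15,16): 5²+15² = 250 < 256 = 16² → obtuse
(48,66,55): 48²+55² = 5329 > 4356 = 66² → acute
(80,58,106): 58²+80² = 9764 < 11236 = 106² → obtuse
(8,28,30): 8²+28² = 848 < 900 = 30² → obtuse
(96,258,174): 96²+174² = 39492 < 66564 = 258² → obtuse
4 of the 5 are obtuse.

4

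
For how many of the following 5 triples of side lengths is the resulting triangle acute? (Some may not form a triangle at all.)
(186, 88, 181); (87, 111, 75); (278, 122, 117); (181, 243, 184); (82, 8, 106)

3

(186,88,181): 88²+181² = 40505 > 34596 = 186² → acute
(87,111,75): 75²+87² = 13194 > 12321 = 111² → acute
(278,122,117): 117+122 ≤ 278, not a triangle
(181,243,184): 181²+184² = 66617 > 59049 = 243² → acute
(82,8,106): 8+82 ≤ 106, not a triangle
3 of the 5 are acute.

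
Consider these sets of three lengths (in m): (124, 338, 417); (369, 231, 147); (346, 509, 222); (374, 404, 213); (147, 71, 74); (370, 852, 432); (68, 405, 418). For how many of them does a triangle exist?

5

(124,338,417): 124+338 > 417 → valid
(147,231,369): 147+231 > 369 → valid
(222,346,509): 222+346 > 509 → valid
(213,374,404): 213+374 > 404 → valid
(71,74,147): 71+74 ≤ 147 → not valid
(370,432,852): 370+432 ≤ 852 → not valid
(68,405,418): 68+405 > 418 → valid
5 of the 7 triples form a triangle.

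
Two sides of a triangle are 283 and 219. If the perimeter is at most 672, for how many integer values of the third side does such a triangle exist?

106

Triangle inequality: 64 < x < 502. Perimeter ≤ 672 gives x ≤ 672 − 283 − 219 = 170.
So 64 < x ≤ 170; integers 65 through 170: 106 values.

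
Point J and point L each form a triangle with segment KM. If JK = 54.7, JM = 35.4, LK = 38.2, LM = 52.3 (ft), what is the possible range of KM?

19.3 < KM < 90.1

From triangle JKM: |54.7 − 35.4| < KM < 54.7 + 35.4, i.e. 19.3 < KM < 90.1.
From triangle LKM: 14.1 < KM < 90.5.
Both must hold, so KM lies in the intersection.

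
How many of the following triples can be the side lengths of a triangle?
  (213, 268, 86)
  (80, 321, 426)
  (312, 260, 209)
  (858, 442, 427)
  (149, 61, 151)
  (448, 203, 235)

4

(86,213,268): 86+213 > 268 → valid
(80,321,426): 80+321 ≤ 426 → not valid
(209,260,312): 209+260 > 312 → valid
(427,442,858): 427+442 > 858 → valid
(61,149,151): 61+149 > 151 → valid
(203,235,448): 203+235 ≤ 448 → not valid
4 of the 6 triples form a triangle.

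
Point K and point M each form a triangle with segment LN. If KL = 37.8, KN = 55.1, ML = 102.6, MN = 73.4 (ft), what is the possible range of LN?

29.2 < LN < 92.9

From triangle KLN: |37.8 − 55.1| < LN < 37.8 + 55.1, i.e. 17.3 < LN < 92.9.
From triangle MLN: 29.2 < LN < 176.0.
Both must hold, so LN lies in the intersection.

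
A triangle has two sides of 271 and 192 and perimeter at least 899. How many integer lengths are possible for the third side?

Triangle inequality: 79 < x < 463. Perimeter ≥ 899 gives x ≥ 899 − 271 − 192 = 436.
So 436 ≤ x < 463; integers 436 through 462: 27 values.

27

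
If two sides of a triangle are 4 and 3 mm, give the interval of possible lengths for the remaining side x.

1 < x < 7 (mm)

By the triangle inequality, x must be less than 4 + 3 = 7 and greater than |4 − 3| = 1.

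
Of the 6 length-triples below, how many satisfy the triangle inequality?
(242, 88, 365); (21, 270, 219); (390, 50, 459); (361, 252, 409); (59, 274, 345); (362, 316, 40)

1

(88,242,365): 88+242 ≤ 365 → not valid
(21,219,270): 21+219 ≤ 270 → not valid
(50,390,459): 50+390 ≤ 459 → not valid
(252,361,409): 252+361 > 409 → valid
(59,274,345): 59+274 ≤ 345 → not valid
(40,316,362): 40+316 ≤ 362 → not valid
1 of the 6 triples forms a triangle.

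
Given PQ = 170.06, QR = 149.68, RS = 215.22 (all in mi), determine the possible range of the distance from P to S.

The maximum is all hops collinear in one direction: 170.06 + 149.68 + 215.22 = 534.96.
The longest hop is 215.22; the others sum to 319.74. Since 215.22 ≤ 319.74, the path can fold back on itself completely, so the minimum distance is 0.

0 ≤ PS ≤ 534.96 mi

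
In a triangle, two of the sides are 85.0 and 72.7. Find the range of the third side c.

By the triangle inequality, c must be less than 85.0 + 72.7 = 157.7 and greater than |85.0 − 72.7| = 12.3.

12.3 < c < 157.7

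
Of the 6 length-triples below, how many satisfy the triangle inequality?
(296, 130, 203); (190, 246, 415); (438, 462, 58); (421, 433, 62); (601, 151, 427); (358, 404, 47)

5

(130,203,296): 130+203 > 296 → valid
(190,246,415): 190+246 > 415 → valid
(58,438,462): 58+438 > 462 → valid
(62,421,433): 62+421 > 433 → valid
(151,427,601): 151+427 ≤ 601 → not valid
(47,358,404): 47+358 > 404 → valid
5 of the 6 triples form a triangle.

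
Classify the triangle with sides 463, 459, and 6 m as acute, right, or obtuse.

obtuse

Compare the square of the longest side to the sum of squares of the other two: 6² + 459² = 210717 < 214369 = 463².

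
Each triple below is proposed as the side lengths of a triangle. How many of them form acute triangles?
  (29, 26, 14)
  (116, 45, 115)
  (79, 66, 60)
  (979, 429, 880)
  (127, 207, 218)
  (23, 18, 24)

5

(29,26,14): 14²+26² = 872 > 841 = 29² → acute
(116,45,115): 45²+115² = 15250 > 13456 = 116² → acute
(79,66,60): 60²+66² = 7956 > 6241 = 79² → acute
(979,429,880): 429²+880² = 958441 = 979² → right
(127,207,218): 127²+207² = 58978 > 47524 = 218² → acute
(23,18,24): 18²+23² = 853 > 576 = 24² → acute
5 of the 6 are acute.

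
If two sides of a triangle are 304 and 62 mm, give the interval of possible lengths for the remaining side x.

242 < x < 366

By the triangle inequality, x must be less than 304 + 62 = 366 and greater than |304 − 62| = 242.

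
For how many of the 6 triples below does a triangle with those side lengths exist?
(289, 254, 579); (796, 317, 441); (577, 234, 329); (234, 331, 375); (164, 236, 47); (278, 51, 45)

(254,289,579): 254+289 ≤ 579 → not valid
(317,441,796): 317+441 ≤ 796 → not valid
(234,329,577): 234+329 ≤ 577 → not valid
(234,331,375): 234+331 > 375 → valid
(47,164,236): 47+164 ≤ 236 → not valid
(45,51,278): 45+51 ≤ 278 → not valid
1 of the 6 triples forms a triangle.

1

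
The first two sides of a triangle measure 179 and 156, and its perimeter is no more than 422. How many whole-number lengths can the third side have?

64

Triangle inequality: 23 < x < 335. Perimeter ≤ 422 gives x ≤ 422 − 179 − 156 = 87.
So 23 < x ≤ 87; integers 24 through 87: 64 values.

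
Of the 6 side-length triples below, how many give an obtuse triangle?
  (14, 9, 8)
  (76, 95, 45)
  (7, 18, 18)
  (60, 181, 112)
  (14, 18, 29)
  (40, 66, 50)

(14,9,8): 8²+9² = 145 < 196 = 14² → obtuse
(76,95,45): 45²+76² = 7801 < 9025 = 95² → obtuse
(7,18,18): 7²+18² = 373 > 324 = 18² → acute
(60,181,112): 60+112 ≤ 181, not a triangle
(14,18,29): 14²+18² = 520 < 841 = 29² → obtuse
(40,66,50): 40²+50² = 4100 < 4356 = 66² → obtuse
4 of the 6 are obtuse.

4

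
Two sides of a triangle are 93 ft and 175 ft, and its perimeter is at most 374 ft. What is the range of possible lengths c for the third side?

82 < c ≤ 106

Triangle inequality alone gives 82 < c < 268.
The perimeter condition gives c ≤ 374 − 93 − 175 = 106.
Intersecting the two: 82 < c ≤ 106.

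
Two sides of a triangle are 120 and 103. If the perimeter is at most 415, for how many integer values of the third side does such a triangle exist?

Triangle inequality: 17 < x < 223. Perimeter ≤ 415 gives x ≤ 415 − 120 − 103 = 192.
So 17 < x ≤ 192; integers 18 through 192: 175 values.

175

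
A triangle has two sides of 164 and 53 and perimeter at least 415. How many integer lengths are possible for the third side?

19

Triangle inequality: 111 < x < 217. Perimeter ≥ 415 gives x ≥ 415 − 164 − 53 = 198.
So 198 ≤ x < 217; integers 198 through 216: 19 values.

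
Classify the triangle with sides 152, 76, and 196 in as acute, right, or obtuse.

Compare the square of the longest side to the sum of squares of the other two: 76² + 152² = 28880 < 38416 = 196².

obtuse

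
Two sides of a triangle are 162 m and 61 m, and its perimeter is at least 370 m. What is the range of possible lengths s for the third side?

147 ≤ s < 223 m

Triangle inequality alone gives 101 < s < 223.
The perimeter condition gives s ≥ 370 − 162 − 61 = 147.
Intersecting the two: 147 ≤ s < 223.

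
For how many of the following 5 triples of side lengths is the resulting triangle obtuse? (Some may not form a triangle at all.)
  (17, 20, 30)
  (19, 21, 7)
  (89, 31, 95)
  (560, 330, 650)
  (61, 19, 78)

4

(17,20,30): 17²+20² = 689 < 900 = 30² → obtuse
(19,21,7): 7²+19² = 410 < 441 = 21² → obtuse
(89,31,95): 31²+89² = 8882 < 9025 = 95² → obtuse
(560,330,650): 330²+560² = 422500 = 650² → right
(61,19,78): 19²+61² = 4082 < 6084 = 78² → obtuse
4 of the 5 are obtuse.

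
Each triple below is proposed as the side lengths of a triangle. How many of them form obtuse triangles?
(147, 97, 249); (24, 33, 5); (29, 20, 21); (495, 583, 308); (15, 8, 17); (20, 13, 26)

1

(147,97,249): 97+147 ≤ 249, not a triangle
(24,33,5): 5+24 ≤ 33, not a triangle
(29,20,21): 20²+21² = 841 = 29² → right
(495,583,308): 308²+495² = 339889 = 583² → right
(15,8,17): 8²+15² = 289 = 17² → right
(20,13,26): 13²+20² = 569 < 676 = 26² → obtuse
1 of the 6 is obtuse.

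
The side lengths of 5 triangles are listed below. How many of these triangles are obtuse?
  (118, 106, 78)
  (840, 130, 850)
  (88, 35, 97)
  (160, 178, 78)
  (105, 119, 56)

(118,106,78): 78²+106² = 17320 > 13924 = 118² → acute
(840,130,850): 130²+840² = 722500 = 850² → right
(88,35,97): 35²+88² = 8969 < 9409 = 97² → obtuse
(160,178,78): 78²+160² = 31684 = 178² → right
(105,119,56): 56²+105² = 14161 = 119² → right
1 of the 5 is obtuse.

1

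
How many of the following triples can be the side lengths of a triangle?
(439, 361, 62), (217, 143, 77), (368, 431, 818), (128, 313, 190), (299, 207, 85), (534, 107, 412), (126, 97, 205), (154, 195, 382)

3

(62,361,439): 62+361 ≤ 439 → not valid
(77,143,217): 77+143 > 217 → valid
(368,431,818): 368+431 ≤ 818 → not valid
(128,190,313): 128+190 > 313 → valid
(85,207,299): 85+207 ≤ 299 → not valid
(107,412,534): 107+412 ≤ 534 → not valid
(97,126,205): 97+126 > 205 → valid
(154,195,382): 154+195 ≤ 382 → not valid
3 of the 8 triples form a triangle.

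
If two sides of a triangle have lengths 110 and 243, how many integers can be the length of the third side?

219

The third side lies in the open interval (133, 353).
Integers from 134 to 352 inclusive: 352 − 134 + 1 = 219.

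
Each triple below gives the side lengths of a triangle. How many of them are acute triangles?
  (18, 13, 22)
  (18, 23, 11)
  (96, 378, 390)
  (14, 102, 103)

1

(18,13,22): 13²+18² = 493 > 484 = 22² → acute
(18,23,11): 11²+18² = 445 < 529 = 23² → obtuse
(96,378,390): 96²+378² = 152100 = 390² → right
(14,102,103): 14²+102² = 10600 < 10609 = 103² → obtuse
1 of the 4 is acute.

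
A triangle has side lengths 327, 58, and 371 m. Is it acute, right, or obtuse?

obtuse

Compare the square of the longest side to the sum of squares of the other two: 58² + 327² = 110293 < 137641 = 371².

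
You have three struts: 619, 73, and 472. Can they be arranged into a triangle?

No

The longest side is 619, but the other two sum to only 545.
545 < 619, so the triangle inequality fails.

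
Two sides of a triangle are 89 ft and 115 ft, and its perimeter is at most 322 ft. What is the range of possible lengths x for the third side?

26 < x ≤ 118 ft

Triangle inequality alone gives 26 < x < 204.
The perimeter condition gives x ≤ 322 − 89 − 115 = 118.
Intersecting the two: 26 < x ≤ 118.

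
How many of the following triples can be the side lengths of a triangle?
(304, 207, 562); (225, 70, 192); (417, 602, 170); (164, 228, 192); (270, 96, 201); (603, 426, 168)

3

(207,304,562): 207+304 ≤ 562 → not valid
(70,192,225): 70+192 > 225 → valid
(170,417,602): 170+417 ≤ 602 → not valid
(164,192,228): 164+192 > 228 → valid
(96,201,270): 96+201 > 270 → valid
(168,426,603): 168+426 ≤ 603 → not valid
3 of the 6 triples form a triangle.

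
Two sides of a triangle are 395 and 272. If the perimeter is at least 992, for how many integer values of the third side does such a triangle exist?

342

Triangle inequality: 123 < x < 667. Perimeter ≥ 992 gives x ≥ 992 − 395 − 272 = 325.
So 325 ≤ x < 667; integers 325 through 666: 342 values.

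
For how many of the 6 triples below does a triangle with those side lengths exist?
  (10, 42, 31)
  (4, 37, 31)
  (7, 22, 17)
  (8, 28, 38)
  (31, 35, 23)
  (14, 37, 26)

(10,31,42): 10+31 ≤ 42 → not valid
(4,31,37): 4+31 ≤ 37 → not valid
(7,17,22): 7+17 > 22 → valid
(8,28,38): 8+28 ≤ 38 → not valid
(23,31,35): 23+31 > 35 → valid
(14,26,37): 14+26 > 37 → valid
3 of the 6 triples form a triangle.

3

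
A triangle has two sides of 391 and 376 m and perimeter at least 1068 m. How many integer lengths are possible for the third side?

466

Triangle inequality: 15 < x < 767. Perimeter ≥ 1068 gives x ≥ 1068 − 391 − 376 = 301.
So 301 ≤ x < 767; integers 301 through 766: 466 values.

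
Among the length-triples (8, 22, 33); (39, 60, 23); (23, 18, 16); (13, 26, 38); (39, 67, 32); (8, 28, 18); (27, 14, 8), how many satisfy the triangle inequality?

4

(8,22,33): 8+22 ≤ 33 → not valid
(23,39,60): 23+39 > 60 → valid
(16,18,23): 16+18 > 23 → valid
(13,26,38): 13+26 > 38 → valid
(32,39,67): 32+39 > 67 → valid
(8,18,28): 8+18 ≤ 28 → not valid
(8,14,27): 8+14 ≤ 27 → not valid
4 of the 7 triples form a triangle.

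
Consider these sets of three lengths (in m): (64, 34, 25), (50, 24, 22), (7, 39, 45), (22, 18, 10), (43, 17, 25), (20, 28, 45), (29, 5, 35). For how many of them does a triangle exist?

(25,34,64): 25+34 ≤ 64 → not valid
(22,24,50): 22+24 ≤ 50 → not valid
(7,39,45): 7+39 > 45 → valid
(10,18,22): 10+18 > 22 → valid
(17,25,43): 17+25 ≤ 43 → not valid
(20,28,45): 20+28 > 45 → valid
(5,29,35): 5+29 ≤ 35 → not valid
3 of the 7 triples form a triangle.

3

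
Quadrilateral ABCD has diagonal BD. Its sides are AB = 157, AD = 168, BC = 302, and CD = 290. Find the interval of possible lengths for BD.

From triangle ABD: |157 − 168| < BD < 157 + 168, i.e. 11 < BD < 325.
From triangle CBD: 12 < BD < 592.
Both must hold, so BD lies in the intersection.

12 < BD < 325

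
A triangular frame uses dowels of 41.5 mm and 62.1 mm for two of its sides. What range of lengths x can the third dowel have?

20.6 < x < 103.6

By the triangle inequality, x must be less than 41.5 + 62.1 = 103.6 and greater than |41.5 − 62.1| = 20.6.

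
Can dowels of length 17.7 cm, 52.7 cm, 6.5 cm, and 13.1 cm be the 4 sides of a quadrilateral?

No

For a quadrilateral, each side must be shorter than the sum of the others.
Here the longest side is 52.7, but the remaining 3 sides sum to only 37.3.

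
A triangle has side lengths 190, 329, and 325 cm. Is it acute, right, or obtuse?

acute

Compare the square of the longest side to the sum of squares of the other two: 190² + 325² = 141725 > 108241 = 329².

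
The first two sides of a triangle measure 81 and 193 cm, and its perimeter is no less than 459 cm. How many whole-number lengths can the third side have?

Triangle inequality: 112 < x < 274. Perimeter ≥ 459 gives x ≥ 459 − 81 − 193 = 185.
So 185 ≤ x < 274; integers 185 through 273: 89 values.

89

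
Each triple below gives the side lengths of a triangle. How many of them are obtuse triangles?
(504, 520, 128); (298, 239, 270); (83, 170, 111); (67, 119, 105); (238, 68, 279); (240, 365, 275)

2

(504,520,128): 128²+504² = 270400 = 520² → right
(298,239,270): 239²+270² = 130021 > 88804 = 298² → acute
(83,170,111): 83²+111² = 19210 < 28900 = 170² → obtuse
(67,119,105): 67²+105² = 15514 > 14161 = 119² → acute
(238,68,279): 68²+238² = 61268 < 77841 = 279² → obtuse
(240,365,275): 240²+275² = 133225 = 365² → right
2 of the 6 are obtuse.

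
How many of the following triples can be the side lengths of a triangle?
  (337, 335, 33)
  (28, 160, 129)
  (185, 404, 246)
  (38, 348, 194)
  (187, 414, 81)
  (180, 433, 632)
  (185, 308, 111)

2

(33,335,337): 33+335 > 337 → valid
(28,129,160): 28+129 ≤ 160 → not valid
(185,246,404): 185+246 > 404 → valid
(38,194,348): 38+194 ≤ 348 → not valid
(81,187,414): 81+187 ≤ 414 → not valid
(180,433,632): 180+433 ≤ 632 → not valid
(111,185,308): 111+185 ≤ 308 → not valid
2 of the 7 triples form a triangle.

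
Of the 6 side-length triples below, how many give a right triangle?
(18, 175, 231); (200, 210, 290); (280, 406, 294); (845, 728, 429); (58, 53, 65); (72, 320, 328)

4

(18,175,231): 18+175 ≤ 231, not a triangle
(200,210,290): 200²+210² = 84100 = 290² → right
(280,406,294): 280²+294² = 164836 = 406² → right
(845,728,429): 429²+728² = 714025 = 845² → right
(58,53,65): 53²+58² = 6173 > 4225 = 65² → acute
(72,320,328): 72²+320² = 107584 = 328² → right
4 of the 6 are right.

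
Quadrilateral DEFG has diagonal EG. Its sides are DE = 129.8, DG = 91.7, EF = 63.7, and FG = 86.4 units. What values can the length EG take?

38.1 < EG < 150.1

From triangle DEG: |129.8 − 91.7| < EG < 129.8 + 91.7, i.e. 38.1 < EG < 221.5.
From triangle FEG: 22.7 < EG < 150.1.
Both must hold, so EG lies in the intersection.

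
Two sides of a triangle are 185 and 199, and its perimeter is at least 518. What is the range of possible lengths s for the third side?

134 ≤ s < 384

Triangle inequality alone gives 14 < s < 384.
The perimeter condition gives s ≥ 518 − 185 − 199 = 134.
Intersecting the two: 134 ≤ s < 384.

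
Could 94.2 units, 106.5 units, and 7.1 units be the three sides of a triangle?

The longest side is 106.5, but the other two sum to only 101.3.
101.3 < 106.5, so the triangle inequality fails.

No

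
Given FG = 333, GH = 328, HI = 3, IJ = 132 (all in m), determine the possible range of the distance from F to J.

0 ≤ FJ ≤ 796 m

The maximum is all hops collinear in one direction: 333 + 328 + 3 + 132 = 796.
The longest hop is 333; the others sum to 463. Since 333 ≤ 463, the path can fold back on itself completely, so the minimum distance is 0.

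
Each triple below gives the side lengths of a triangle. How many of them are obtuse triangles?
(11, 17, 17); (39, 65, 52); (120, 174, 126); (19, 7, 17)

1

(11,17,17): 11²+17² = 410 > 289 = 17² → acute
(39,65,52): 39²+52² = 4225 = 65² → right
(120,174,126): 120²+126² = 30276 = 174² → right
(19,7,17): 7²+17² = 338 < 361 = 19² → obtuse
1 of the 4 is obtuse.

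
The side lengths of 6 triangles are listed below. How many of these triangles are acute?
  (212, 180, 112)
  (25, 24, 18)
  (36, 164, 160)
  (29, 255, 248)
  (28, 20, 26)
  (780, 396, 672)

2

(212,180,112): 112²+180² = 44944 = 212² → right
(25,24,18): 18²+24² = 900 > 625 = 25² → acute
(36,164,160): 36²+160² = 26896 = 164² → right
(29,255,248): 29²+248² = 62345 < 65025 = 255² → obtuse
(28,20,26): 20²+26² = 1076 > 784 = 28² → acute
(780,396,672): 396²+672² = 608400 = 780² → right
2 of the 6 are acute.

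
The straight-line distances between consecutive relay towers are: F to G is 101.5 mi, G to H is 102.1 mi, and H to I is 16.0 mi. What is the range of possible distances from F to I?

The maximum is all hops collinear in one direction: 101.5 + 102.1 + 16.0 = 219.6.
The longest hop is 102.1; the others sum to 117.5. Since 102.1 ≤ 117.5, the path can fold back on itself completely, so the minimum distance is 0.

0 ≤ FI ≤ 219.6 mi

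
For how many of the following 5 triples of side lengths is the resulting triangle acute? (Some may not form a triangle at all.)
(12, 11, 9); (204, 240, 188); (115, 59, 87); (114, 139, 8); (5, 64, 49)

(12,11,9): 9²+11² = 202 > 144 = 12² → acute
(204,240,188): 188²+204² = 76960 > 57600 = 240² → acute
(115,59,87): 59²+87² = 11050 < 13225 = 115² → obtuse
(114,139,8): 8+114 ≤ 139, not a triangle
(5,64,49): 5+49 ≤ 64, not a triangle
2 of the 5 are acute.

2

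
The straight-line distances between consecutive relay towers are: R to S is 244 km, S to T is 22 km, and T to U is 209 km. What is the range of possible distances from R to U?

13 ≤ RU ≤ 475 km

The maximum is all hops collinear in one direction: 244 + 22 + 209 = 475.
The longest hop is 244; the others sum to 231. Folding the others back against it leaves at least 244 − 231 = 13.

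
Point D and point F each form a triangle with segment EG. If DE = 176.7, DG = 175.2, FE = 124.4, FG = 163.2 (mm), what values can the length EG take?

From triangle DEG: |176.7 − 175.2| < EG < 176.7 + 175.2, i.e. 1.5 < EG < 351.9.
From triangle FEG: 38.8 < EG < 287.6.
Both must hold, so EG lies in the intersection.

38.8 < EG < 287.6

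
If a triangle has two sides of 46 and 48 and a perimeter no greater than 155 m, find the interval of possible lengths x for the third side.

2 < x ≤ 61 m

Triangle inequality alone gives 2 < x < 94.
The perimeter condition gives x ≤ 155 − 46 − 48 = 61.
Intersecting the two: 2 < x ≤ 61.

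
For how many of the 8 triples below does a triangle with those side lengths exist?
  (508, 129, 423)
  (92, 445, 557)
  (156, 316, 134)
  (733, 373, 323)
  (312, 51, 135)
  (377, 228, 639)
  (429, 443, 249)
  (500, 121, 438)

(129,423,508): 129+423 > 508 → valid
(92,445,557): 92+445 ≤ 557 → not valid
(134,156,316): 134+156 ≤ 316 → not valid
(323,373,733): 323+373 ≤ 733 → not valid
(51,135,312): 51+135 ≤ 312 → not valid
(228,377,639): 228+377 ≤ 639 → not valid
(249,429,443): 249+429 > 443 → valid
(121,438,500): 121+438 > 500 → valid
3 of the 8 triples form a triangle.

3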